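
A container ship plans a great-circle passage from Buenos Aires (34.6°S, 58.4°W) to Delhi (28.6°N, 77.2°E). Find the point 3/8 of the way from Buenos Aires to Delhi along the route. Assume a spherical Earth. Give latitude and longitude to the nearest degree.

≈ 17°S, 1°W

The haversine formula gives a central angle δ ≈ 2.479 rad (142.0°) between the endpoints.
Interpolate at f = 3/8 with slerp weights a = sin((1−f)δ)/sin δ ≈ 1.624, b = sin(fδ)/sin δ ≈ 1.302.
p = a·p₁ + b·p₂ ≈ (0.954, -0.024, -0.299); φ = arcsin(p_z) ≈ -17.41°, λ = atan2(p_y, p_x) ≈ -1.45°.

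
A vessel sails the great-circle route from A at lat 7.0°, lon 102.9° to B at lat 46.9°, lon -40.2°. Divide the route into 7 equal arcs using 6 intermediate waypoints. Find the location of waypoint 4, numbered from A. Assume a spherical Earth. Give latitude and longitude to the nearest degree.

≈ lat 59°, lon 47°

From cos δ = sin φ₁ sin φ₂ + cos φ₁ cos φ₂ cos Δλ, the central angle is δ ≈ 2.041 rad (117.0°).
Interpolate at f = 4/7 with slerp weights a = sin((1−f)δ)/sin δ ≈ 0.861, b = sin(fδ)/sin δ ≈ 1.031.
p = a·p₁ + b·p₂ ≈ (0.348, 0.378, 0.858); φ = arcsin(p_z) ≈ 59.10°, λ = atan2(p_y, p_x) ≈ 47.42°.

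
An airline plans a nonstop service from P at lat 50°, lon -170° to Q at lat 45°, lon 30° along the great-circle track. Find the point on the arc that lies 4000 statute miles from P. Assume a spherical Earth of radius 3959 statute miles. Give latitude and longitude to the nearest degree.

≈ lat 69°, lon 46°

Convert each endpoint to a unit vector on the sphere (x = cos φ cos λ, y = cos φ sin λ, z = sin φ).
The central angle between the endpoints is δ = arccos(p₁·p₂) ≈ 1.456 rad (83.4°). The total great-circle distance is δ·R ≈ 1.456 × 3959 ≈ 5764 mi, so the target fraction is f = 4000/5764 ≈ 0.694.
Interpolate at f ≈ 0.694 with slerp weights a = sin((1−f)δ)/sin δ ≈ 0.434, b = sin(fδ)/sin δ ≈ 0.853.
p = a·p₁ + b·p₂ ≈ (0.247, 0.253, 0.935); φ = arcsin(p_z) ≈ 69.27°, λ = atan2(p_y, p_x) ≈ 45.63°.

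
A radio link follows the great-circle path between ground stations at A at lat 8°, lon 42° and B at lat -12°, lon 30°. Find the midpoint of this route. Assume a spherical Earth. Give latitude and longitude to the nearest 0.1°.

Convert each endpoint to a unit vector on the sphere (x = cos φ cos λ, y = cos φ sin λ, z = sin φ).
The central angle between the endpoints is δ = arccos(p₁·p₂) ≈ 0.406 rad (23.3°).
Interpolate at f = 1/2 with slerp weights a = sin((1−f)δ)/sin δ ≈ 0.511, b = sin(fδ)/sin δ ≈ 0.511.
p = a·p₁ + b·p₂ ≈ (0.808, 0.588, -0.035); φ = arcsin(p_z) ≈ -2.01°, λ = atan2(p_y, p_x) ≈ 36.04°.

≈ lat -2.0°, lon 36.0°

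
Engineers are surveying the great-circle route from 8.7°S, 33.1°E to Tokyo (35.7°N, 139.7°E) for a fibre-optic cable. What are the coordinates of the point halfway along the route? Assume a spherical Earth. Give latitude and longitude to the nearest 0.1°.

≈ 21.7°N, 78.9°E

Write both endpoints as unit vectors p₁, p₂ with components (cos φ cos λ, cos φ sin λ, sin φ).
The central angle between the endpoints is δ = arccos(p₁·p₂) ≈ 1.894 rad (108.5°).
Interpolate at f = 1/2 with slerp weights a = sin((1−f)δ)/sin δ ≈ 0.856, b = sin(fδ)/sin δ ≈ 0.856.
p = a·p₁ + b·p₂ ≈ (0.179, 0.912, 0.370); φ = arcsin(p_z) ≈ 21.72°, λ = atan2(p_y, p_x) ≈ 78.91°.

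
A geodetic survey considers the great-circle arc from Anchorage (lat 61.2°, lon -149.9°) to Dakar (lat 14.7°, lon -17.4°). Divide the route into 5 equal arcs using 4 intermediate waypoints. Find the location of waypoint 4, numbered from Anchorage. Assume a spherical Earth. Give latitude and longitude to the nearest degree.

≈ lat 32°, lon -25°

Write both endpoints as unit vectors p₁, p₂ with components (cos φ cos λ, cos φ sin λ, sin φ).
The central angle between the endpoints is δ = arccos(p₁·p₂) ≈ 1.663 rad (95.3°).
Interpolate at f = 4/5 with slerp weights a = sin((1−f)δ)/sin δ ≈ 0.328, b = sin(fδ)/sin δ ≈ 0.975.
p = a·p₁ + b·p₂ ≈ (0.764, -0.361, 0.535); φ = arcsin(p_z) ≈ 32.34°, λ = atan2(p_y, p_x) ≈ -25.33°.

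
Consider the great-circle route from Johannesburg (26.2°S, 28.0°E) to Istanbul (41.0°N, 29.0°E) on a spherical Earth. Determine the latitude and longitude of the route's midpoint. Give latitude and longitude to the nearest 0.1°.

≈ (7.4°N, 28.5°E)

From cos δ = sin φ₁ sin φ₂ + cos φ₁ cos φ₂ cos Δλ, the central angle is δ ≈ 1.173 rad (67.2°).
Interpolate at f = 1/2 with slerp weights a = sin((1−f)δ)/sin δ ≈ 0.600, b = sin(fδ)/sin δ ≈ 0.600.
p = a·p₁ + b·p₂ ≈ (0.872, 0.473, 0.129); φ = arcsin(p_z) ≈ 7.40°, λ = atan2(p_y, p_x) ≈ 28.46°.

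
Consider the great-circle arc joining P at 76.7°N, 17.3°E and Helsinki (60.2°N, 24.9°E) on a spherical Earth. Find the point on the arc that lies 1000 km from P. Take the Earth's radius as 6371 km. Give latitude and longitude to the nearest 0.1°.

Write both endpoints as unit vectors p₁, p₂ with components (cos φ cos λ, cos φ sin λ, sin φ).
The central angle between the endpoints is δ = arccos(p₁·p₂) ≈ 0.291 rad (16.7°). The total great-circle distance is δ·R ≈ 0.291 × 6371 ≈ 1857 km, so the target fraction is f = 1000/1857 ≈ 0.538.
Interpolate at f ≈ 0.538 with slerp weights a = sin((1−f)δ)/sin δ ≈ 0.467, b = sin(fδ)/sin δ ≈ 0.544.
p = a·p₁ + b·p₂ ≈ (0.348, 0.146, 0.926); φ = arcsin(p_z) ≈ 67.85°, λ = atan2(p_y, p_x) ≈ 22.74°.

≈ 67.9°N, 22.7°E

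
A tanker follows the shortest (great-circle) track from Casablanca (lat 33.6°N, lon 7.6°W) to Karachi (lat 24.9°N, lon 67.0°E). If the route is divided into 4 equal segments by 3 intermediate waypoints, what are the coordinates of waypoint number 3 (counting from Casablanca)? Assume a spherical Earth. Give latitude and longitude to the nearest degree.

≈ lat 31°N, lon 50°E

Write both endpoints as unit vectors p₁, p₂ with components (cos φ cos λ, cos φ sin λ, sin φ).
The central angle between the endpoints is δ = arccos(p₁·p₂) ≈ 1.122 rad (64.3°).
Interpolate at f = 3/4 with slerp weights a = sin((1−f)δ)/sin δ ≈ 0.307, b = sin(fδ)/sin δ ≈ 0.828.
p = a·p₁ + b·p₂ ≈ (0.547, 0.657, 0.519); φ = arcsin(p_z) ≈ 31.23°, λ = atan2(p_y, p_x) ≈ 50.23°.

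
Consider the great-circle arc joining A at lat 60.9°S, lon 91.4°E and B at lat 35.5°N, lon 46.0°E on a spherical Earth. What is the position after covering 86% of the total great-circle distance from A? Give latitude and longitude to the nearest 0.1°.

≈ lat 21.9°N, lon 51.5°E

The haversine formula gives a central angle δ ≈ 1.802 rad (103.3°) between the endpoints.
Interpolate at f = 0.86 with slerp weights a = sin((1−f)δ)/sin δ ≈ 0.256, b = sin(fδ)/sin δ ≈ 1.027.
p = a·p₁ + b·p₂ ≈ (0.578, 0.726, 0.372); φ = arcsin(p_z) ≈ 21.86°, λ = atan2(p_y, p_x) ≈ 51.49°.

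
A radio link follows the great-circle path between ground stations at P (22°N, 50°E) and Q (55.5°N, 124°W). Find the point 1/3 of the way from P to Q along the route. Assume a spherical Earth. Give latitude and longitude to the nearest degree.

The haversine formula gives a central angle δ ≈ 1.786 rad (102.3°) between the endpoints.
Interpolate at f = 1/3 with slerp weights a = sin((1−f)δ)/sin δ ≈ 0.951, b = sin(fδ)/sin δ ≈ 0.574.
p = a·p₁ + b·p₂ ≈ (0.385, 0.406, 0.829); φ = arcsin(p_z) ≈ 56.01°, λ = atan2(p_y, p_x) ≈ 46.51°.

≈ (56°N, 47°E)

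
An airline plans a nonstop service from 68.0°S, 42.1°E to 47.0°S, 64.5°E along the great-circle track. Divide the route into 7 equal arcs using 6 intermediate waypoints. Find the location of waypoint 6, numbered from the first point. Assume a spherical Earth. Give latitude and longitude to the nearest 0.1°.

≈ 50.2°S, 62.6°E

Write both endpoints as unit vectors p₁, p₂ with components (cos φ cos λ, cos φ sin λ, sin φ).
The central angle between the endpoints is δ = arccos(p₁·p₂) ≈ 0.417 rad (23.9°).
Interpolate at f = 6/7 with slerp weights a = sin((1−f)δ)/sin δ ≈ 0.147, b = sin(fδ)/sin δ ≈ 0.864.
p = a·p₁ + b·p₂ ≈ (0.294, 0.569, -0.768); φ = arcsin(p_z) ≈ -50.18°, λ = atan2(p_y, p_x) ≈ 62.62°.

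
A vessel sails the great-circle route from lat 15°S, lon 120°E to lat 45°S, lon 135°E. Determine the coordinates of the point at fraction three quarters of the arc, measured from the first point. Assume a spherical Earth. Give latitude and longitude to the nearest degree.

Convert each endpoint to a unit vector on the sphere (x = cos φ cos λ, y = cos φ sin λ, z = sin φ).
The central angle between the endpoints is δ = arccos(p₁·p₂) ≈ 0.568 rad (32.6°).
Interpolate at f = 3/4 with slerp weights a = sin((1−f)δ)/sin δ ≈ 0.263, b = sin(fδ)/sin δ ≈ 0.768.
p = a·p₁ + b·p₂ ≈ (-0.511, 0.604, -0.611); φ = arcsin(p_z) ≈ -37.68°, λ = atan2(p_y, p_x) ≈ 130.23°.

≈ lat 38°S, lon 130°E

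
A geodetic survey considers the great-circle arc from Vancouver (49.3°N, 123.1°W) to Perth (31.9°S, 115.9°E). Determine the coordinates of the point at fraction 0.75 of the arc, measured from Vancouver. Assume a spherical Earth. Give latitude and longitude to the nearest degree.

≈ (8°S, 141°E)

Write both endpoints as unit vectors p₁, p₂ with components (cos φ cos λ, cos φ sin λ, sin φ).
The central angle between the endpoints is δ = arccos(p₁·p₂) ≈ 2.326 rad (133.3°).
Interpolate at f = 0.75 with slerp weights a = sin((1−f)δ)/sin δ ≈ 0.755, b = sin(fδ)/sin δ ≈ 1.353.
p = a·p₁ + b·p₂ ≈ (-0.771, 0.621, -0.143); φ = arcsin(p_z) ≈ -8.21°, λ = atan2(p_y, p_x) ≈ 141.13°.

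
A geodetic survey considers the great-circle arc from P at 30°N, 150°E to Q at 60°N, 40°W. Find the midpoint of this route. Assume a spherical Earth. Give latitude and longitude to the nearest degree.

≈ 74°N, 163°E

The haversine formula gives a central angle δ ≈ 1.564 rad (89.6°) between the endpoints.
Interpolate at f = 1/2 with slerp weights a = sin((1−f)δ)/sin δ ≈ 0.705, b = sin(fδ)/sin δ ≈ 0.705.
p = a·p₁ + b·p₂ ≈ (-0.259, 0.079, 0.963); φ = arcsin(p_z) ≈ 74.32°, λ = atan2(p_y, p_x) ≈ 163.08°.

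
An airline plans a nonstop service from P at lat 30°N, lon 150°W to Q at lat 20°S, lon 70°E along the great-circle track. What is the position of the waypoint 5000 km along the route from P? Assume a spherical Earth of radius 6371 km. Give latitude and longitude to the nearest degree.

≈ lat 25°N, lon 159°E

Convert each endpoint to a unit vector on the sphere (x = cos φ cos λ, y = cos φ sin λ, z = sin φ).
The central angle between the endpoints is δ = arccos(p₁·p₂) ≈ 2.489 rad (142.6°). The total great-circle distance is δ·R ≈ 2.489 × 6371 ≈ 15856 km, so the target fraction is f = 5000/15856 ≈ 0.315.
Interpolate at f ≈ 0.315 with slerp weights a = sin((1−f)δ)/sin δ ≈ 1.632, b = sin(fδ)/sin δ ≈ 1.164.
p = a·p₁ + b·p₂ ≈ (-0.850, 0.321, 0.418); φ = arcsin(p_z) ≈ 24.71°, λ = atan2(p_y, p_x) ≈ 159.32°.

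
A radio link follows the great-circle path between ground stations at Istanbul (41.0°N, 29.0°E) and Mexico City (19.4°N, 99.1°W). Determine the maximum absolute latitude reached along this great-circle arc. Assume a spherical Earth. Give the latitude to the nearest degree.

≈ 55°N

The great circle lies in the plane with unit normal n̂ = (p₁ × p₂)/|p₁ × p₂|.
Here n̂_z ≈ -0.574; the vertex latitude is φ_max = arccos|n̂_z| ≈ 54.9°.
Check via Clairaut: cos φ_max = |cos φ₁| · sin C = cos(41.0°)·sin(49.6°) ≈ 0.574, again giving ≈ 54.9°.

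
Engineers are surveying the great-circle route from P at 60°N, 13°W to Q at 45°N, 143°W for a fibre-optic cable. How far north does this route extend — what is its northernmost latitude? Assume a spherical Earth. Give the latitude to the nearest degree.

≈ 73°N

The great circle lies in the plane with unit normal n̂ = (p₁ × p₂)/|p₁ × p₂|.
Here n̂_z ≈ -0.293; the vertex latitude is φ_max = arccos|n̂_z| ≈ 72.9°.
Check via Clairaut: cos φ_max = |cos φ₁| · sin C = cos(60.0°)·sin(35.9°) ≈ 0.293, again giving ≈ 72.9°.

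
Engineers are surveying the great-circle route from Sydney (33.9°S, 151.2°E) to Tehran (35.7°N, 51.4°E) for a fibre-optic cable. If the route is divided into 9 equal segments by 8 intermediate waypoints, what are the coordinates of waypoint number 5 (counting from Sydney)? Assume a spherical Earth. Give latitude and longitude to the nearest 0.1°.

≈ 5.7°N, 97.3°E

Write both endpoints as unit vectors p₁, p₂ with components (cos φ cos λ, cos φ sin λ, sin φ).
The central angle between the endpoints is δ = arccos(p₁·p₂) ≈ 2.027 rad (116.1°).
Interpolate at f = 5/9 with slerp weights a = sin((1−f)δ)/sin δ ≈ 0.873, b = sin(fδ)/sin δ ≈ 1.005.
p = a·p₁ + b·p₂ ≈ (-0.126, 0.987, 0.100); φ = arcsin(p_z) ≈ 5.73°, λ = atan2(p_y, p_x) ≈ 97.25°.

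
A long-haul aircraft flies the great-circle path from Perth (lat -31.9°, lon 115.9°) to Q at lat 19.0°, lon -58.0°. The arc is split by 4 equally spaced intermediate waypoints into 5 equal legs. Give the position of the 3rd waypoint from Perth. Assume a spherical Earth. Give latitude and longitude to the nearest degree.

≈ lat -42°, lon -30°

Write both endpoints as unit vectors p₁, p₂ with components (cos φ cos λ, cos φ sin λ, sin φ).
The central angle between the endpoints is δ = arccos(p₁·p₂) ≈ 2.897 rad (166.0°).
Interpolate at f = 3/5 with slerp weights a = sin((1−f)δ)/sin δ ≈ 3.783, b = sin(fδ)/sin δ ≈ 4.070.
p = a·p₁ + b·p₂ ≈ (0.637, -0.375, -0.674); φ = arcsin(p_z) ≈ -42.35°, λ = atan2(p_y, p_x) ≈ -30.50°.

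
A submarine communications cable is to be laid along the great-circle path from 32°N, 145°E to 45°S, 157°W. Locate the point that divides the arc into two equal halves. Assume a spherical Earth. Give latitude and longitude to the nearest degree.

≈ 7°S, 171°E

The haversine formula gives a central angle δ ≈ 1.628 rad (93.3°) between the endpoints.
Interpolate at f = 1/2 with slerp weights a = sin((1−f)δ)/sin δ ≈ 0.728, b = sin(fδ)/sin δ ≈ 0.728.
p = a·p₁ + b·p₂ ≈ (-0.980, 0.153, -0.129); φ = arcsin(p_z) ≈ -7.41°, λ = atan2(p_y, p_x) ≈ 171.12°.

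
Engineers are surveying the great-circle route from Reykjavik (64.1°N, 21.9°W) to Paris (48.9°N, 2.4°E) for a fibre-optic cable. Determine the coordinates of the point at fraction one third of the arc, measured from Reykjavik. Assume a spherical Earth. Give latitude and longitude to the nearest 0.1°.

From cos δ = sin φ₁ sin φ₂ + cos φ₁ cos φ₂ cos Δλ, the central angle is δ ≈ 0.349 rad (20.0°).
Interpolate at f = 1/3 with slerp weights a = sin((1−f)δ)/sin δ ≈ 0.674, b = sin(fδ)/sin δ ≈ 0.339.
p = a·p₁ + b·p₂ ≈ (0.496, -0.101, 0.862); φ = arcsin(p_z) ≈ 59.58°, λ = atan2(p_y, p_x) ≈ -11.45°.

≈ (59.6°N, 11.5°W)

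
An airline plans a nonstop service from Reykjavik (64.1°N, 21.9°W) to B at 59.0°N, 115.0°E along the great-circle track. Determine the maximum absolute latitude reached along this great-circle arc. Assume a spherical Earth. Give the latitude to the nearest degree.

≈ 79°N

The great circle lies in the plane with unit normal n̂ = (p₁ × p₂)/|p₁ × p₂|.
Here n̂_z ≈ +0.193; the vertex latitude is φ_max = arccos|n̂_z| ≈ 78.8°.
Check via Clairaut: cos φ_max = |cos φ₁| · sin C = cos(64.1°)·sin(26.3°) ≈ 0.193, again giving ≈ 78.8°.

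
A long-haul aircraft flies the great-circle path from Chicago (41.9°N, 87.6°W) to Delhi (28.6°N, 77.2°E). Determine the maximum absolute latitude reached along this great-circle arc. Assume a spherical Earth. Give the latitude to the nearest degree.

The great circle lies in the plane with unit normal n̂ = (p₁ × p₂)/|p₁ × p₂|.
Here n̂_z ≈ +0.180; the vertex latitude is φ_max = arccos|n̂_z| ≈ 79.6°.
Check via Clairaut: cos φ_max = |cos φ₁| · sin C = cos(41.9°)·sin(14.0°) ≈ 0.180, again giving ≈ 79.6°.

≈ 80°N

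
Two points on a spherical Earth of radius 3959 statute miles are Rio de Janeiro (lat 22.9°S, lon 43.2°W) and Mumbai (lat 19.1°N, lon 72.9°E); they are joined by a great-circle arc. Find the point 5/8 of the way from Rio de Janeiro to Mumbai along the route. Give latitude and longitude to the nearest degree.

Convert each endpoint to a unit vector on the sphere (x = cos φ cos λ, y = cos φ sin λ, z = sin φ).
The central angle between the endpoints is δ = arccos(p₁·p₂) ≈ 2.106 rad (120.7°).
Interpolate at f = 5/8 with slerp weights a = sin((1−f)δ)/sin δ ≈ 0.826, b = sin(fδ)/sin δ ≈ 1.125.
p = a·p₁ + b·p₂ ≈ (0.867, 0.496, 0.047); φ = arcsin(p_z) ≈ 2.69°, λ = atan2(p_y, p_x) ≈ 29.75°.

≈ lat 3°N, lon 30°E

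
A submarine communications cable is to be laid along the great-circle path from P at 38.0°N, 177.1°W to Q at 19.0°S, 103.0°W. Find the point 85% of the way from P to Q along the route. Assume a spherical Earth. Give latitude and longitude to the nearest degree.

Write both endpoints as unit vectors p₁, p₂ with components (cos φ cos λ, cos φ sin λ, sin φ).
The central angle between the endpoints is δ = arccos(p₁·p₂) ≈ 1.567 rad (89.8°).
Interpolate at f = 0.85 with slerp weights a = sin((1−f)δ)/sin δ ≈ 0.233, b = sin(fδ)/sin δ ≈ 0.972.
p = a·p₁ + b·p₂ ≈ (-0.390, -0.904, -0.173); φ = arcsin(p_z) ≈ -9.96°, λ = atan2(p_y, p_x) ≈ -113.32°.

≈ 10°S, 113°W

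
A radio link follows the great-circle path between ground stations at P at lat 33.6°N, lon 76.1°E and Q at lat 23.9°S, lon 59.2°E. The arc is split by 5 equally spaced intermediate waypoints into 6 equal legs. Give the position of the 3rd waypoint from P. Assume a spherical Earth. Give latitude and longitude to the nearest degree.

Convert each endpoint to a unit vector on the sphere (x = cos φ cos λ, y = cos φ sin λ, z = sin φ).
The central angle between the endpoints is δ = arccos(p₁·p₂) ≈ 1.042 rad (59.7°).
Interpolate at f = 3/6 with slerp weights a = sin((1−f)δ)/sin δ ≈ 0.577, b = sin(fδ)/sin δ ≈ 0.577.
p = a·p₁ + b·p₂ ≈ (0.385, 0.919, 0.085); φ = arcsin(p_z) ≈ 4.90°, λ = atan2(p_y, p_x) ≈ 67.25°.

≈ lat 5°N, lon 67°E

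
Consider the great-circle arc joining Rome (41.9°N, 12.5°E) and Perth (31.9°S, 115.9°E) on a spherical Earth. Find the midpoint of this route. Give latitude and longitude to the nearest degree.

≈ 8°N, 69°E

From cos δ = sin φ₁ sin φ₂ + cos φ₁ cos φ₂ cos Δλ, the central angle is δ ≈ 2.094 rad (120.0°).
Interpolate at f = 1/2 with slerp weights a = sin((1−f)δ)/sin δ ≈ 0.999, b = sin(fδ)/sin δ ≈ 0.999.
p = a·p₁ + b·p₂ ≈ (0.356, 0.924, 0.139); φ = arcsin(p_z) ≈ 8.01°, λ = atan2(p_y, p_x) ≈ 68.95°.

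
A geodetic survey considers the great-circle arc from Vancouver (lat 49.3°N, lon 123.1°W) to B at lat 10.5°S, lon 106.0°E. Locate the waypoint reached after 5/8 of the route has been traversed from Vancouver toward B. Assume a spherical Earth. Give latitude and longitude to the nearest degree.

Write both endpoints as unit vectors p₁, p₂ with components (cos φ cos λ, cos φ sin λ, sin φ).
The central angle between the endpoints is δ = arccos(p₁·p₂) ≈ 2.163 rad (123.9°).
Interpolate at f = 5/8 with slerp weights a = sin((1−f)δ)/sin δ ≈ 0.874, b = sin(fδ)/sin δ ≈ 1.176.
p = a·p₁ + b·p₂ ≈ (-0.630, 0.634, 0.448); φ = arcsin(p_z) ≈ 26.61°, λ = atan2(p_y, p_x) ≈ 134.79°.

≈ lat 27°N, lon 135°E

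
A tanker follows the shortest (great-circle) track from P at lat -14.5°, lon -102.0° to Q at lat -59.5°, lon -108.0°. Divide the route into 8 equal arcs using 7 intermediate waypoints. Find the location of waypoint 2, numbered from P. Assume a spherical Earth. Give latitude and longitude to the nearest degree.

The haversine formula gives a central angle δ ≈ 0.789 rad (45.2°) between the endpoints.
Interpolate at f = 2/8 with slerp weights a = sin((1−f)δ)/sin δ ≈ 0.786, b = sin(fδ)/sin δ ≈ 0.276.
p = a·p₁ + b·p₂ ≈ (-0.202, -0.878, -0.435); φ = arcsin(p_z) ≈ -25.77°, λ = atan2(p_y, p_x) ≈ -102.93°.

≈ lat -26°, lon -103°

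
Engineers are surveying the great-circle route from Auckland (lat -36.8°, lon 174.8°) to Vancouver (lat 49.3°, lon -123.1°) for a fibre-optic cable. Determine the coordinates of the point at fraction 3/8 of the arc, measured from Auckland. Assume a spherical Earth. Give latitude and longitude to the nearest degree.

≈ lat -4°, lon -164°

Write both endpoints as unit vectors p₁, p₂ with components (cos φ cos λ, cos φ sin λ, sin φ).
The central angle between the endpoints is δ = arccos(p₁·p₂) ≈ 1.782 rad (102.1°).
Interpolate at f = 3/8 with slerp weights a = sin((1−f)δ)/sin δ ≈ 0.918, b = sin(fδ)/sin δ ≈ 0.634.
p = a·p₁ + b·p₂ ≈ (-0.958, -0.280, -0.069); φ = arcsin(p_z) ≈ -3.98°, λ = atan2(p_y, p_x) ≈ -163.72°.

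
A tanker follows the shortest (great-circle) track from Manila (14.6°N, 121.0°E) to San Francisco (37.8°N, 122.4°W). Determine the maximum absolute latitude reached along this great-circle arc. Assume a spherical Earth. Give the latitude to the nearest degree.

≈ 46°N

The great circle lies in the plane with unit normal n̂ = (p₁ × p₂)/|p₁ × p₂|.
Here n̂_z ≈ +0.696; the vertex latitude is φ_max = arccos|n̂_z| ≈ 45.9°.
Check via Clairaut: cos φ_max = |cos φ₁| · sin C = cos(14.6°)·sin(46.0°) ≈ 0.696, again giving ≈ 45.9°.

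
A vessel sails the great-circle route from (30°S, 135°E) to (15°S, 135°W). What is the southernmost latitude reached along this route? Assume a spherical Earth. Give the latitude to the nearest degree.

≈ 32°S

The great circle lies in the plane with unit normal n̂ = (p₁ × p₂)/|p₁ × p₂|.
Here n̂_z ≈ +0.844; the vertex latitude is φ_max = arccos|n̂_z| ≈ 32.5°.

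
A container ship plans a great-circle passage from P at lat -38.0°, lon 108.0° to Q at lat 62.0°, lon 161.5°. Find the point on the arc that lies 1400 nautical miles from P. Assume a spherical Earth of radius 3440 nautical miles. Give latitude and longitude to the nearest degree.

≈ lat -16°, lon 117°

Write both endpoints as unit vectors p₁, p₂ with components (cos φ cos λ, cos φ sin λ, sin φ).
The central angle between the endpoints is δ = arccos(p₁·p₂) ≈ 1.900 rad (108.9°). The total great-circle distance is δ·R ≈ 1.900 × 3440 ≈ 6537 nmi, so the target fraction is f = 1400/6537 ≈ 0.214.
Interpolate at f ≈ 0.214 with slerp weights a = sin((1−f)δ)/sin δ ≈ 1.054, b = sin(fδ)/sin δ ≈ 0.418.
p = a·p₁ + b·p₂ ≈ (-0.443, 0.852, -0.279); φ = arcsin(p_z) ≈ -16.22°, λ = atan2(p_y, p_x) ≈ 117.46°.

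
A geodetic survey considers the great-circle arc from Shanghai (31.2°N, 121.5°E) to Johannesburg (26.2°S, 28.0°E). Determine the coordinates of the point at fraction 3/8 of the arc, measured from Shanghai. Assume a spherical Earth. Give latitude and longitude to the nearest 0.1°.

≈ 11.5°N, 84.1°E

Convert each endpoint to a unit vector on the sphere (x = cos φ cos λ, y = cos φ sin λ, z = sin φ).
The central angle between the endpoints is δ = arccos(p₁·p₂) ≈ 1.850 rad (106.0°).
Interpolate at f = 3/8 with slerp weights a = sin((1−f)δ)/sin δ ≈ 0.952, b = sin(fδ)/sin δ ≈ 0.665.
p = a·p₁ + b·p₂ ≈ (0.101, 0.975, 0.200); φ = arcsin(p_z) ≈ 11.51°, λ = atan2(p_y, p_x) ≈ 84.06°.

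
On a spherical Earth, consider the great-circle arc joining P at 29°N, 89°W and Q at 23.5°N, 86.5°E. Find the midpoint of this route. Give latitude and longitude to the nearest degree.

Convert each endpoint to a unit vector on the sphere (x = cos φ cos λ, y = cos φ sin λ, z = sin φ).
The central angle between the endpoints is δ = arccos(p₁·p₂) ≈ 2.222 rad (127.3°).
Interpolate at f = 1/2 with slerp weights a = sin((1−f)δ)/sin δ ≈ 1.127, b = sin(fδ)/sin δ ≈ 1.127.
p = a·p₁ + b·p₂ ≈ (0.080, 0.046, 0.996); φ = arcsin(p_z) ≈ 84.69°, λ = atan2(p_y, p_x) ≈ 29.84°.

≈ 85°N, 30°E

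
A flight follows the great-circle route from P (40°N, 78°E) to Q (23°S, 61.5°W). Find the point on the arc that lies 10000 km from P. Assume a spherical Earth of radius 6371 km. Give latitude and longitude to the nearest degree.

≈ (11°N, 21°W)

The haversine formula gives a central angle δ ≈ 2.477 rad (141.9°) between the endpoints. The total great-circle distance is δ·R ≈ 2.477 × 6371 ≈ 15783 km, so the target fraction is f = 10000/15783 ≈ 0.634.
Interpolate at f ≈ 0.634 with slerp weights a = sin((1−f)δ)/sin δ ≈ 1.278, b = sin(fδ)/sin δ ≈ 1.622.
p = a·p₁ + b·p₂ ≈ (0.916, -0.354, 0.188); φ = arcsin(p_z) ≈ 10.83°, λ = atan2(p_y, p_x) ≈ -21.15°.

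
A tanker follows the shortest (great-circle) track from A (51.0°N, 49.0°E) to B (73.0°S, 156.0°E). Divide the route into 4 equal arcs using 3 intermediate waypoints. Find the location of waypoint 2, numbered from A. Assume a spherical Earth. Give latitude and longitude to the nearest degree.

≈ (16°S, 76°E)

Convert each endpoint to a unit vector on the sphere (x = cos φ cos λ, y = cos φ sin λ, z = sin φ).
The central angle between the endpoints is δ = arccos(p₁·p₂) ≈ 2.493 rad (142.8°).
Interpolate at f = 2/4 with slerp weights a = sin((1−f)δ)/sin δ ≈ 1.569, b = sin(fδ)/sin δ ≈ 1.569.
p = a·p₁ + b·p₂ ≈ (0.229, 0.932, -0.281); φ = arcsin(p_z) ≈ -16.33°, λ = atan2(p_y, p_x) ≈ 76.21°.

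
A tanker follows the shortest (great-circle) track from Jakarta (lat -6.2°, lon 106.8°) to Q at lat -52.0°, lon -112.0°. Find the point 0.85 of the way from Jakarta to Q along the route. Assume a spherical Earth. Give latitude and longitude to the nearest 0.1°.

Write both endpoints as unit vectors p₁, p₂ with components (cos φ cos λ, cos φ sin λ, sin φ).
The central angle between the endpoints is δ = arccos(p₁·p₂) ≈ 1.973 rad (113.1°).
Interpolate at f = 0.85 with slerp weights a = sin((1−f)δ)/sin δ ≈ 0.317, b = sin(fδ)/sin δ ≈ 1.081.
p = a·p₁ + b·p₂ ≈ (-0.340, -0.315, -0.886); φ = arcsin(p_z) ≈ -62.36°, λ = atan2(p_y, p_x) ≈ -137.20°.

≈ lat -62.4°, lon -137.2°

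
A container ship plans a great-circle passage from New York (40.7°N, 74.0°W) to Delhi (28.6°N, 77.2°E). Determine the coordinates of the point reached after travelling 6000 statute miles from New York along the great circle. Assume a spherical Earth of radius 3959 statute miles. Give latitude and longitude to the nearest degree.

≈ (46°N, 67°E)

Write both endpoints as unit vectors p₁, p₂ with components (cos φ cos λ, cos φ sin λ, sin φ).
The central angle between the endpoints is δ = arccos(p₁·p₂) ≈ 1.845 rad (105.7°). The total great-circle distance is δ·R ≈ 1.845 × 3959 ≈ 7306 mi, so the target fraction is f = 6000/7306 ≈ 0.821.
Interpolate at f ≈ 0.821 with slerp weights a = sin((1−f)δ)/sin δ ≈ 0.336, b = sin(fδ)/sin δ ≈ 1.037.
p = a·p₁ + b·p₂ ≈ (0.272, 0.643, 0.716); φ = arcsin(p_z) ≈ 45.72°, λ = atan2(p_y, p_x) ≈ 67.06°.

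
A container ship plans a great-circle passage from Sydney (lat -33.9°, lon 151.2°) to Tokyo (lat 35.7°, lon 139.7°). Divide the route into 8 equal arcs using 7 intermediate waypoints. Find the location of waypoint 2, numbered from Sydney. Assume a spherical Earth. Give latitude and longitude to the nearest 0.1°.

≈ lat -16.5°, lon 148.1°

Write both endpoints as unit vectors p₁, p₂ with components (cos φ cos λ, cos φ sin λ, sin φ).
The central angle between the endpoints is δ = arccos(p₁·p₂) ≈ 1.229 rad (70.4°).
Interpolate at f = 2/8 with slerp weights a = sin((1−f)δ)/sin δ ≈ 0.846, b = sin(fδ)/sin δ ≈ 0.321.
p = a·p₁ + b·p₂ ≈ (-0.814, 0.507, -0.284); φ = arcsin(p_z) ≈ -16.52°, λ = atan2(p_y, p_x) ≈ 148.09°.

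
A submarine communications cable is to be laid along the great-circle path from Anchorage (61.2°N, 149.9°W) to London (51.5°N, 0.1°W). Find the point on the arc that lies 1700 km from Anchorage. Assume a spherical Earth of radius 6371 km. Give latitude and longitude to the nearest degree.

≈ 75°N, 130°W

Convert each endpoint to a unit vector on the sphere (x = cos φ cos λ, y = cos φ sin λ, z = sin φ).
The central angle between the endpoints is δ = arccos(p₁·p₂) ≈ 1.130 rad (64.7°). The total great-circle distance is δ·R ≈ 1.130 × 6371 ≈ 7200 km, so the target fraction is f = 1700/7200 ≈ 0.236.
Interpolate at f ≈ 0.236 with slerp weights a = sin((1−f)δ)/sin δ ≈ 0.840, b = sin(fδ)/sin δ ≈ 0.292.
p = a·p₁ + b·p₂ ≈ (-0.169, -0.203, 0.964); φ = arcsin(p_z) ≈ 74.68°, λ = atan2(p_y, p_x) ≈ -129.69°.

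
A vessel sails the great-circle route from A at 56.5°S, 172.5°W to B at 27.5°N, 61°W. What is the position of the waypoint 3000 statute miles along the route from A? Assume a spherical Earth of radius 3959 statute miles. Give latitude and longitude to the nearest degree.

≈ 38°S, 112°W

Convert each endpoint to a unit vector on the sphere (x = cos φ cos λ, y = cos φ sin λ, z = sin φ).
The central angle between the endpoints is δ = arccos(p₁·p₂) ≈ 2.171 rad (124.4°). The total great-circle distance is δ·R ≈ 2.171 × 3959 ≈ 8593 mi, so the target fraction is f = 3000/8593 ≈ 0.349.
Interpolate at f ≈ 0.349 with slerp weights a = sin((1−f)δ)/sin δ ≈ 1.196, b = sin(fδ)/sin δ ≈ 0.833.
p = a·p₁ + b·p₂ ≈ (-0.297, -0.732, -0.613); φ = arcsin(p_z) ≈ -37.82°, λ = atan2(p_y, p_x) ≈ -112.05°.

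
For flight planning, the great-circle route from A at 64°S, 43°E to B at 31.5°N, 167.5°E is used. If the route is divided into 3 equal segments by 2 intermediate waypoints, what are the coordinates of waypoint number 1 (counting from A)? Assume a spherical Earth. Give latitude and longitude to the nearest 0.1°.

Write both endpoints as unit vectors p₁, p₂ with components (cos φ cos λ, cos φ sin λ, sin φ).
The central angle between the endpoints is δ = arccos(p₁·p₂) ≈ 2.320 rad (132.9°).
Interpolate at f = 1/3 with slerp weights a = sin((1−f)δ)/sin δ ≈ 1.366, b = sin(fδ)/sin δ ≈ 0.954.
p = a·p₁ + b·p₂ ≈ (-0.357, 0.584, -0.729); φ = arcsin(p_z) ≈ -46.79°, λ = atan2(p_y, p_x) ≈ 121.39°.

≈ 46.8°S, 121.4°E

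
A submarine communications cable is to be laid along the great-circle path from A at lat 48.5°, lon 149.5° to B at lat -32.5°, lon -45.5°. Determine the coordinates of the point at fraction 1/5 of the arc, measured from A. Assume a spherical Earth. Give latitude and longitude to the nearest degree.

Write both endpoints as unit vectors p₁, p₂ with components (cos φ cos λ, cos φ sin λ, sin φ).
The central angle between the endpoints is δ = arccos(p₁·p₂) ≈ 2.800 rad (160.4°).
Interpolate at f = 1/5 with slerp weights a = sin((1−f)δ)/sin δ ≈ 2.341, b = sin(fδ)/sin δ ≈ 1.586.
p = a·p₁ + b·p₂ ≈ (-0.399, -0.166, 0.902); φ = arcsin(p_z) ≈ 64.36°, λ = atan2(p_y, p_x) ≈ -157.37°.

≈ lat 64°, lon -157°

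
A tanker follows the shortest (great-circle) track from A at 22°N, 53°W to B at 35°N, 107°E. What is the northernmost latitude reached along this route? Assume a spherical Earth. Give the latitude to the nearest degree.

The great circle lies in the plane with unit normal n̂ = (p₁ × p₂)/|p₁ × p₂|.
Here n̂_z ≈ +0.300; the vertex latitude is φ_max = arccos|n̂_z| ≈ 72.6°.

≈ 73°N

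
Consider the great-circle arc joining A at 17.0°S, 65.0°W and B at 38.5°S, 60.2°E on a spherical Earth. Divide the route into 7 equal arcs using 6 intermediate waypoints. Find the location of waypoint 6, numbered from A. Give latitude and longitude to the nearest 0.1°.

Write both endpoints as unit vectors p₁, p₂ with components (cos φ cos λ, cos φ sin λ, sin φ).
The central angle between the endpoints is δ = arccos(p₁·p₂) ≈ 1.823 rad (104.4°).
Interpolate at f = 6/7 with slerp weights a = sin((1−f)δ)/sin δ ≈ 0.266, b = sin(fδ)/sin δ ≈ 1.033.
p = a·p₁ + b·p₂ ≈ (0.509, 0.471, -0.721); φ = arcsin(p_z) ≈ -46.10°, λ = atan2(p_y, p_x) ≈ 42.76°.

≈ 46.1°S, 42.8°E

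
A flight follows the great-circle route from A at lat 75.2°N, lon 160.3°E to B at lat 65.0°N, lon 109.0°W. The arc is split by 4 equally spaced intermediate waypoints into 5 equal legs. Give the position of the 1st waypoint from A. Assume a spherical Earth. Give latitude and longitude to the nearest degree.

Write both endpoints as unit vectors p₁, p₂ with components (cos φ cos λ, cos φ sin λ, sin φ).
The central angle between the endpoints is δ = arccos(p₁·p₂) ≈ 0.506 rad (29.0°).
Interpolate at f = 1/5 with slerp weights a = sin((1−f)δ)/sin δ ≈ 0.813, b = sin(fδ)/sin δ ≈ 0.208.
p = a·p₁ + b·p₂ ≈ (-0.224, -0.013, 0.974); φ = arcsin(p_z) ≈ 77.03°, λ = atan2(p_y, p_x) ≈ -176.60°.

≈ lat 77°N, lon 177°W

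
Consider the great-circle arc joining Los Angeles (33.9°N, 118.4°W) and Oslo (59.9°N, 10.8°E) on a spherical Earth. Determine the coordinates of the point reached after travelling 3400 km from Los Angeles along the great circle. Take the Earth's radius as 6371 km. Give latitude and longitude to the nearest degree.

From cos δ = sin φ₁ sin φ₂ + cos φ₁ cos φ₂ cos Δλ, the central angle is δ ≈ 1.350 rad (77.3°). The total great-circle distance is δ·R ≈ 1.350 × 6371 ≈ 8598 km, so the target fraction is f = 3400/8598 ≈ 0.395.
Interpolate at f ≈ 0.395 with slerp weights a = sin((1−f)δ)/sin δ ≈ 0.747, b = sin(fδ)/sin δ ≈ 0.521.
p = a·p₁ + b·p₂ ≈ (-0.038, -0.496, 0.867); φ = arcsin(p_z) ≈ 60.17°, λ = atan2(p_y, p_x) ≈ -94.36°.

≈ 60°N, 94°W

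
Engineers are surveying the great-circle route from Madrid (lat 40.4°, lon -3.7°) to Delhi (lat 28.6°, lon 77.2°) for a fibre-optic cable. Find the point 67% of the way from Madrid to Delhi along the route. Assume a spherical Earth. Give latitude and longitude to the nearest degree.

Convert each endpoint to a unit vector on the sphere (x = cos φ cos λ, y = cos φ sin λ, z = sin φ).
The central angle between the endpoints is δ = arccos(p₁·p₂) ≈ 1.142 rad (65.4°).
Interpolate at f = 0.67 with slerp weights a = sin((1−f)δ)/sin δ ≈ 0.405, b = sin(fδ)/sin δ ≈ 0.762.
p = a·p₁ + b·p₂ ≈ (0.456, 0.632, 0.627); φ = arcsin(p_z) ≈ 38.81°, λ = atan2(p_y, p_x) ≈ 54.22°.

≈ lat 39°, lon 54°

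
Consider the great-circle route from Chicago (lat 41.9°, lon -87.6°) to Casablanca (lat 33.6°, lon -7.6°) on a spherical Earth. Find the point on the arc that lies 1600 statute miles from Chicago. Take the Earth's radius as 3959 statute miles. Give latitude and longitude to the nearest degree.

≈ lat 46°, lon -56°

Convert each endpoint to a unit vector on the sphere (x = cos φ cos λ, y = cos φ sin λ, z = sin φ).
The central angle between the endpoints is δ = arccos(p₁·p₂) ≈ 1.073 rad (61.5°). The total great-circle distance is δ·R ≈ 1.073 × 3959 ≈ 4249 mi, so the target fraction is f = 1600/4249 ≈ 0.377.
Interpolate at f ≈ 0.377 with slerp weights a = sin((1−f)δ)/sin δ ≈ 0.706, b = sin(fδ)/sin δ ≈ 0.447.
p = a·p₁ + b·p₂ ≈ (0.391, -0.574, 0.719); φ = arcsin(p_z) ≈ 45.98°, λ = atan2(p_y, p_x) ≈ -55.72°.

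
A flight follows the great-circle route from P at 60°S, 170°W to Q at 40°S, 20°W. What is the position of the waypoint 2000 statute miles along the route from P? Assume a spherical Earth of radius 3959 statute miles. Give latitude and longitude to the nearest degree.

From cos δ = sin φ₁ sin φ₂ + cos φ₁ cos φ₂ cos Δλ, the central angle is δ ≈ 1.344 rad (77.0°). The total great-circle distance is δ·R ≈ 1.344 × 3959 ≈ 5320 mi, so the target fraction is f = 2000/5320 ≈ 0.376.
Interpolate at f ≈ 0.376 with slerp weights a = sin((1−f)δ)/sin δ ≈ 0.763, b = sin(fδ)/sin δ ≈ 0.497.
p = a·p₁ + b·p₂ ≈ (-0.018, -0.196, -0.980); φ = arcsin(p_z) ≈ -78.62°, λ = atan2(p_y, p_x) ≈ -95.33°.

≈ 79°S, 95°W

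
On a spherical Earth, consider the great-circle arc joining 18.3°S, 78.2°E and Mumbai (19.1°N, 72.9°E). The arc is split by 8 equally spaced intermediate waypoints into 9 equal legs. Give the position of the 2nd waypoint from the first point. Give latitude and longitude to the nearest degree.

≈ 10°S, 77°E

Convert each endpoint to a unit vector on the sphere (x = cos φ cos λ, y = cos φ sin λ, z = sin φ).
The central angle between the endpoints is δ = arccos(p₁·p₂) ≈ 0.659 rad (37.8°).
Interpolate at f = 2/9 with slerp weights a = sin((1−f)δ)/sin δ ≈ 0.801, b = sin(fδ)/sin δ ≈ 0.238.
p = a·p₁ + b·p₂ ≈ (0.222, 0.960, -0.173); φ = arcsin(p_z) ≈ -9.99°, λ = atan2(p_y, p_x) ≈ 76.99°.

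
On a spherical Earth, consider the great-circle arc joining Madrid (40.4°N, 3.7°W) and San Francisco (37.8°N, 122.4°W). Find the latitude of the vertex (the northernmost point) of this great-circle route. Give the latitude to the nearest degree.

The great circle lies in the plane with unit normal n̂ = (p₁ × p₂)/|p₁ × p₂|.
Here n̂_z ≈ -0.531; the vertex latitude is φ_max = arccos|n̂_z| ≈ 57.9°.

≈ 58°N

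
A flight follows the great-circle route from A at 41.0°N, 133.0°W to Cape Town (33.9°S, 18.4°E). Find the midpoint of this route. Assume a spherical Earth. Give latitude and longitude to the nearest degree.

≈ 14°N, 47°W

From cos δ = sin φ₁ sin φ₂ + cos φ₁ cos φ₂ cos Δλ, the central angle is δ ≈ 2.729 rad (156.3°).
Interpolate at f = 1/2 with slerp weights a = sin((1−f)δ)/sin δ ≈ 2.438, b = sin(fδ)/sin δ ≈ 2.438.
p = a·p₁ + b·p₂ ≈ (0.665, -0.707, 0.240); φ = arcsin(p_z) ≈ 13.87°, λ = atan2(p_y, p_x) ≈ -46.74°.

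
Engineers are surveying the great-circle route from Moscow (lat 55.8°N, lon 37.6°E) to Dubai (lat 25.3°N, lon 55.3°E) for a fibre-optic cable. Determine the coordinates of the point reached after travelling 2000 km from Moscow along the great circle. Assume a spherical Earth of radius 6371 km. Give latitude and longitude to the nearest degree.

≈ lat 40°N, lon 49°E

The haversine formula gives a central angle δ ≈ 0.578 rad (33.1°) between the endpoints. The total great-circle distance is δ·R ≈ 0.578 × 6371 ≈ 3682 km, so the target fraction is f = 2000/3682 ≈ 0.543.
Interpolate at f ≈ 0.543 with slerp weights a = sin((1−f)δ)/sin δ ≈ 0.478, b = sin(fδ)/sin δ ≈ 0.565.
p = a·p₁ + b·p₂ ≈ (0.504, 0.584, 0.637); φ = arcsin(p_z) ≈ 39.54°, λ = atan2(p_y, p_x) ≈ 49.22°.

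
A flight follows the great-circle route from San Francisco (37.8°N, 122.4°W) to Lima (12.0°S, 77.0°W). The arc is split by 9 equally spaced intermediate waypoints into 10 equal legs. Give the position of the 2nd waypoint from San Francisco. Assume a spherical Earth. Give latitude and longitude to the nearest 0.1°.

Write both endpoints as unit vectors p₁, p₂ with components (cos φ cos λ, cos φ sin λ, sin φ).
The central angle between the endpoints is δ = arccos(p₁·p₂) ≈ 1.143 rad (65.5°).
Interpolate at f = 2/10 with slerp weights a = sin((1−f)δ)/sin δ ≈ 0.871, b = sin(fδ)/sin δ ≈ 0.249.
p = a·p₁ + b·p₂ ≈ (-0.314, -0.818, 0.482); φ = arcsin(p_z) ≈ 28.80°, λ = atan2(p_y, p_x) ≈ -110.98°.

≈ (28.8°N, 111.0°W)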